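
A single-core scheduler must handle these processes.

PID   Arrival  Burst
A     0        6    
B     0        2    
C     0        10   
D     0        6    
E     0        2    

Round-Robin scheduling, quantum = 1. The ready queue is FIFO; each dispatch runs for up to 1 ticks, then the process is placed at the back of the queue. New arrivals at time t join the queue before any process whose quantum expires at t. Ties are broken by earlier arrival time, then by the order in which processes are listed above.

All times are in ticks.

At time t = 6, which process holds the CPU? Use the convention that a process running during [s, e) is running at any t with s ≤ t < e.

Timeline: | A 0-1 | B 1-2 | C 2-3 | D 3-4 | E 4-5 | A 5-6 | B 6-7 | C 7-8 | D 8-9 | E 9-10 | A 10-11 | C 11-12 | D 12-13 | A 13-14 | C 14-15 | D 15-16 | A 16-17 | C 17-18 | D 18-19 | A 19-20 | C 20-21 | D 21-22 | C 22-26 |
Completion: A=20  B=7  C=26  D=22  E=10

B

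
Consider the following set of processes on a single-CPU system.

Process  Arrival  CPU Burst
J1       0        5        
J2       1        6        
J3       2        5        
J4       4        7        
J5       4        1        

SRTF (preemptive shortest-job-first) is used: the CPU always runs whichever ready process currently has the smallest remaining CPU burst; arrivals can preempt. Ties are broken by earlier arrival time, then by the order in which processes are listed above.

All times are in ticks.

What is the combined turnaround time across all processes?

52

Schedule: | J1 0-5 | J5 5-6 | J3 6-11 | J2 11-17 | J4 17-24 |
Completion: J1=5  J2=17  J3=11  J4=24  J5=6
Turnaround (C−A): J1=5  J2=16  J3=9  J4=20  J5=2
Turnaround = completion − arrival: J1=5, J2=16, J3=9, J4=20, J5=2
Total turnaround = 5 + 16 + 9 + 20 + 2 = 52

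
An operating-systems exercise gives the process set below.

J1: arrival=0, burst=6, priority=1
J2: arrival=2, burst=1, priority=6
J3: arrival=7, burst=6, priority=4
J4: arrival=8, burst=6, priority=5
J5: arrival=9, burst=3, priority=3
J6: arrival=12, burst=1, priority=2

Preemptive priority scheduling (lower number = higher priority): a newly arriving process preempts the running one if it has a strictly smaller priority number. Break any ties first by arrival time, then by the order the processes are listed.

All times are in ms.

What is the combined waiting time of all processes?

Schedule: | J1 0-6 | J2 6-7 | J3 7-9 | J5 9-12 | J6 12-13 | J3 13-17 | J4 17-23 |
Completion: J1=6  J2=7  J3=17  J4=23  J5=12  J6=13
Turnaround (C−A): J1=6  J2=5  J3=10  J4=15  J5=3  J6=1
Waiting = turnaround − burst: J1=0, J2=4, J3=4, J4=9, J5=0, J6=0
Total waiting = 0 + 4 + 4 + 9 + 0 + 0 = 17

17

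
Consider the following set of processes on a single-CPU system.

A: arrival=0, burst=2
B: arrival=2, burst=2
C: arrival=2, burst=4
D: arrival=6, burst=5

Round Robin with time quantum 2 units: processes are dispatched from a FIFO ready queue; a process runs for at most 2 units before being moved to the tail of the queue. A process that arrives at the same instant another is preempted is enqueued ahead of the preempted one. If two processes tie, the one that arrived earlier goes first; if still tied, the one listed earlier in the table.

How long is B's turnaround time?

2

Schedule: | A 0-2 | B 2-4 | C 4-6 | D 6-8 | C 8-10 | D 10-13 |
Completion: A=2  B=4  C=10  D=13
Turnaround (C−A): A=2  B=2  C=8  D=7
Turnaround(B) = completion − arrival = 4 − 2 = 2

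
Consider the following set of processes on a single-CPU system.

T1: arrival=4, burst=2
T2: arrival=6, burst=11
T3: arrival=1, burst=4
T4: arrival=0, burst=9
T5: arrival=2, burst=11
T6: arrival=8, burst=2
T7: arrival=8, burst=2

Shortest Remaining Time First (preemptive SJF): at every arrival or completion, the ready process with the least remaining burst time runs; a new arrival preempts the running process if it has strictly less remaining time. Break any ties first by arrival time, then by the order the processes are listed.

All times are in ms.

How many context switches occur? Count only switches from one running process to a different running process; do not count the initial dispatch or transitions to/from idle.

8

Timeline: | T4 0-1 | T3 1-5 | T1 5-7 | T4 7-8 | T6 8-10 | T7 10-12 | T4 12-19 | T5 19-30 | T2 30-41 |
Completion: T1=7  T2=41  T3=5  T4=19  T5=30  T6=10  T7=12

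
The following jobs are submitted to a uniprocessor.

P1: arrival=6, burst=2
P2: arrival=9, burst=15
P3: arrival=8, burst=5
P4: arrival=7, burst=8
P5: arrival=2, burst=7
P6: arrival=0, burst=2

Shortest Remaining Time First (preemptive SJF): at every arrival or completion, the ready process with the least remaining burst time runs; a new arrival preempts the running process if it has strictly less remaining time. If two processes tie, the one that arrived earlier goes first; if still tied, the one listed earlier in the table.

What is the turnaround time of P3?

Schedule: | P6 0-2 | P5 2-6 | P1 6-8 | P5 8-11 | P3 11-16 | P4 16-24 | P2 24-39 |
Completion: P1=8  P2=39  P3=16  P4=24  P5=11  P6=2
Turnaround (C−A): P1=2  P2=30  P3=8  P4=17  P5=9  P6=2
Turnaround(P3) = completion − arrival = 16 − 8 = 8

8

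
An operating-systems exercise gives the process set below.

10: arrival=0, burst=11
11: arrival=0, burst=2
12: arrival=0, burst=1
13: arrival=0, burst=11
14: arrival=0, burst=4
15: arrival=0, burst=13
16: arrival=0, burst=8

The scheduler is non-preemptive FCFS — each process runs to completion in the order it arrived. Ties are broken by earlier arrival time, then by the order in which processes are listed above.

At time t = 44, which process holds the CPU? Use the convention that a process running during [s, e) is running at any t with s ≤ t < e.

16

Timeline: | 10 0-11 | 11 11-13 | 12 13-14 | 13 14-25 | 14 25-29 | 15 29-42 | 16 42-50 |
Completion: 10=11  11=13  12=14  13=25  14=29  15=42  16=50
Turnaround (C−A): 10=11  11=13  12=14  13=25  14=29  15=42  16=50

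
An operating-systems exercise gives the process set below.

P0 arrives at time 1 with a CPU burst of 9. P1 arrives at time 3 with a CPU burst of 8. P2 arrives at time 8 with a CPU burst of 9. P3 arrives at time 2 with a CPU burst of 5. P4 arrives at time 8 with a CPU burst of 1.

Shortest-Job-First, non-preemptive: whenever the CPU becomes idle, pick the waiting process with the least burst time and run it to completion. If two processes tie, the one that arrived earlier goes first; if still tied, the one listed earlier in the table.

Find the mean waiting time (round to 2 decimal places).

Gantt: | idle 0-1 | P0 1-10 | P4 10-11 | P3 11-16 | P1 16-24 | P2 24-33 |
Completion: P0=10  P1=24  P2=33  P3=16  P4=11
Turnaround (C−A): P0=9  P1=21  P2=25  P3=14  P4=3
Waiting times: P0=0, P1=13, P2=16, P3=9, P4=2
Average waiting = (0+13+16+9+2) / 5 = 40/5 = 8.00

8.00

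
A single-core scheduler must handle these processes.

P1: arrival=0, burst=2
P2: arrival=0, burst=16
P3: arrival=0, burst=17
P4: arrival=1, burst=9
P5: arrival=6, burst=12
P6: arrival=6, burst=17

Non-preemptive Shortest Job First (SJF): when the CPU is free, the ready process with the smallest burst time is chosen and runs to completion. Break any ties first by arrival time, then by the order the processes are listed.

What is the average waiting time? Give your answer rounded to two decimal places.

19.67

Gantt: | P1 0-2 | P4 2-11 | P5 11-23 | P2 23-39 | P3 39-56 | P6 56-73 |
Completion: P1=2  P2=39  P3=56  P4=11  P5=23  P6=73
Waiting times: P1=0, P2=23, P3=39, P4=1, P5=5, P6=50
Average waiting = (0+23+39+1+5+50) / 6 = 118/6 = 19.67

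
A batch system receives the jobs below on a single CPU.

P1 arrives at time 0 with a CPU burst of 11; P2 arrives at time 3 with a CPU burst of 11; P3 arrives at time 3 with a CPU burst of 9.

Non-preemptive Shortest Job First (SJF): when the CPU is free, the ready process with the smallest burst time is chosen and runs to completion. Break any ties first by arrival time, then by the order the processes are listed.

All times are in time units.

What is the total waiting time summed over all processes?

Timeline: | P1 0-11 | P3 11-20 | P2 20-31 |
Completion: P1=11  P2=31  P3=20
Turnaround (C−A): P1=11  P2=28  P3=17
Waiting = turnaround − burst: P1=0, P2=17, P3=8
Total waiting = 0 + 17 + 8 = 25

25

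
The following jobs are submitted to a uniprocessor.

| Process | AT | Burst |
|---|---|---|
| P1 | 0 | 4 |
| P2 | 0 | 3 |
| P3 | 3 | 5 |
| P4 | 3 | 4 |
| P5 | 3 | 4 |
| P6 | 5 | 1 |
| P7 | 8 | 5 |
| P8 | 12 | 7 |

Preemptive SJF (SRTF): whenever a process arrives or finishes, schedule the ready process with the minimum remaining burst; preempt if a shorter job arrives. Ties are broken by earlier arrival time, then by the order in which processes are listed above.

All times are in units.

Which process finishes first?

Timeline: | P2 0-3 | P1 3-5 | P6 5-6 | P1 6-8 | P4 8-12 | P5 12-16 | P3 16-21 | P7 21-26 | P8 26-33 |
Completion: P1=8  P2=3  P3=21  P4=12  P5=16  P6=6  P7=26  P8=33
Turnaround (C−A): P1=8  P2=3  P3=18  P4=9  P5=13  P6=1  P7=18  P8=21
Finish order: P2 → P6 → P1 → P4 → P5 → P3 → P7 → P8

P2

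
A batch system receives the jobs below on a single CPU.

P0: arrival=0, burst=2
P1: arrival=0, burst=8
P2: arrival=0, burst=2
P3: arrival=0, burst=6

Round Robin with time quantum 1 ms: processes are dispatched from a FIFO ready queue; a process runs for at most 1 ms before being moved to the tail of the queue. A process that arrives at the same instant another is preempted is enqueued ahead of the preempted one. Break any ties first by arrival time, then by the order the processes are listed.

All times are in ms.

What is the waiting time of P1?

Gantt: | P0 0-1 | P1 1-2 | P2 2-3 | P3 3-4 | P0 4-5 | P1 5-6 | P2 6-7 | P3 7-8 | P1 8-9 | P3 9-10 | P1 10-11 | P3 11-12 | P1 12-13 | P3 13-14 | P1 14-15 | P3 15-16 | P1 16-18 |
Completion: P0=5  P1=18  P2=7  P3=16
Turnaround (C−A): P0=5  P1=18  P2=7  P3=16
Waiting(P1) = turnaround − burst = 18 − 8 = 10

10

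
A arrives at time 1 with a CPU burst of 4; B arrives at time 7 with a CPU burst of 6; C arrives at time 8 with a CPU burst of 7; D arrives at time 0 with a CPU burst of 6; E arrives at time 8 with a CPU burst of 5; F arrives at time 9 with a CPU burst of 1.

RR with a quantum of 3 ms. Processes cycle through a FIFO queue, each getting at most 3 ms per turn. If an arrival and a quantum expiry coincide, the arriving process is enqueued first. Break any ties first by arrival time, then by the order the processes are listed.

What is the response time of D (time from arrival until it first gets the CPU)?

Gantt: | D 0-3 | A 3-6 | D 6-9 | A 9-10 | B 10-13 | C 13-16 | E 16-19 | F 19-20 | B 20-23 | C 23-26 | E 26-28 | C 28-29 |
Completion: A=10  B=23  C=29  D=9  E=28  F=20
Turnaround (C−A): A=9  B=16  C=21  D=9  E=20  F=11
Response(D) = first start − arrival = 0 − 0 = 0

0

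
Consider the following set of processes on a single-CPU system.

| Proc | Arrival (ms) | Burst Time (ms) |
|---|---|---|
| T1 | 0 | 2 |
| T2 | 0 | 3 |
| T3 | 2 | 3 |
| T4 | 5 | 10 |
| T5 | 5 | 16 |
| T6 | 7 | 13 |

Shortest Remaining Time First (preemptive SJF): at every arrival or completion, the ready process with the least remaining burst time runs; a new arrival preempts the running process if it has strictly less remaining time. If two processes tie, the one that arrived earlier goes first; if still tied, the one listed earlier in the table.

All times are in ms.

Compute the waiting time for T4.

3

Schedule: | T1 0-2 | T2 2-5 | T3 5-8 | T4 8-18 | T6 18-31 | T5 31-47 |
Completion: T1=2  T2=5  T3=8  T4=18  T5=47  T6=31
Waiting(T4) = turnaround − burst = 13 − 10 = 3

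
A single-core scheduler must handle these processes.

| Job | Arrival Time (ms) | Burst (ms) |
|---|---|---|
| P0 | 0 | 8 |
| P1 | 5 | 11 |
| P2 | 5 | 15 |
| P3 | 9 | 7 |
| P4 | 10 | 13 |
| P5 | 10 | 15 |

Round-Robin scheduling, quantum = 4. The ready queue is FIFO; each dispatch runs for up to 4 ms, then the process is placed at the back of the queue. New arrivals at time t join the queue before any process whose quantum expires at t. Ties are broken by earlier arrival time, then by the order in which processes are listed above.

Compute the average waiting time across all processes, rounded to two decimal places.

31.50

Schedule: | P0 0-8 | P1 8-12 | P2 12-16 | P3 16-20 | P4 20-24 | P5 24-28 | P1 28-32 | P2 32-36 | P3 36-39 | P4 39-43 | P5 43-47 | P1 47-50 | P2 50-54 | P4 54-58 | P5 58-62 | P2 62-65 | P4 65-66 | P5 66-69 |
Completion: P0=8  P1=50  P2=65  P3=39  P4=66  P5=69
Waiting times: P0=0, P1=34, P2=45, P3=23, P4=43, P5=44
Average waiting = (0+34+45+23+43+44) / 6 = 189/6 = 31.50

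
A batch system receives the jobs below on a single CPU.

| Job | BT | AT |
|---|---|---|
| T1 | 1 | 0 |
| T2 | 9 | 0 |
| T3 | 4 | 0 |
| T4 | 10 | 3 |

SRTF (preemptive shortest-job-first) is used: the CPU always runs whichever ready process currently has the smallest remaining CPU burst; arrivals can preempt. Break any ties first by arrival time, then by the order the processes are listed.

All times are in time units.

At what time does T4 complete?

24

Gantt: | T1 0-1 | T3 1-5 | T2 5-14 | T4 14-24 |
Completion: T1=1  T2=14  T3=5  T4=24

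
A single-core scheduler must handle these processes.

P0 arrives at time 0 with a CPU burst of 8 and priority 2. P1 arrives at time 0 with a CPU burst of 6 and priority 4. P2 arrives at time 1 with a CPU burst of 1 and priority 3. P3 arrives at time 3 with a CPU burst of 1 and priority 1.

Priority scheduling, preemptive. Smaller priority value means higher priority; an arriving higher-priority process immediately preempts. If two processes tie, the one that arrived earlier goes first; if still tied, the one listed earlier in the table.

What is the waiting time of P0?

Schedule: | P0 0-3 | P3 3-4 | P0 4-9 | P2 9-10 | P1 10-16 |
Completion: P0=9  P1=16  P2=10  P3=4
Turnaround (C−A): P0=9  P1=16  P2=9  P3=1
Waiting(P0) = turnaround − burst = 9 − 8 = 1

1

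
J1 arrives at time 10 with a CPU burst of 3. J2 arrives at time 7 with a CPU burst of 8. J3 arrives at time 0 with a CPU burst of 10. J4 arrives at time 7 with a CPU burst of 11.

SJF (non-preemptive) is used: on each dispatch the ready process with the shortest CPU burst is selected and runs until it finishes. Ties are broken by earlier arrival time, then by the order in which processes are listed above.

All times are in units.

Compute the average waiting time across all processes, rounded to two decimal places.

Schedule: | J3 0-10 | J1 10-13 | J2 13-21 | J4 21-32 |
Completion: J1=13  J2=21  J3=10  J4=32
Turnaround (C−A): J1=3  J2=14  J3=10  J4=25
Waiting times: J1=0, J2=6, J3=0, J4=14
Average waiting = (0+6+0+14) / 4 = 20/4 = 5.00

5.00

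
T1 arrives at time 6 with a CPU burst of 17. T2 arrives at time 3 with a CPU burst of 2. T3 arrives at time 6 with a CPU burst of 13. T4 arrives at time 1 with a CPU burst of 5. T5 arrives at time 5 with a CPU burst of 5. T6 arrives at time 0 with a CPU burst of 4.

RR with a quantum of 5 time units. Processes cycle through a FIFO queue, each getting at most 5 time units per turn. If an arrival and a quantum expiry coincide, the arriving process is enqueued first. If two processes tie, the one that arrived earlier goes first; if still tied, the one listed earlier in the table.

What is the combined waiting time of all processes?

Timeline: | T6 0-4 | T4 4-9 | T2 9-11 | T5 11-16 | T1 16-21 | T3 21-26 | T1 26-31 | T3 31-36 | T1 36-41 | T3 41-44 | T1 44-46 |
Completion: T1=46  T2=11  T3=44  T4=9  T5=16  T6=4
Waiting = turnaround − burst: T1=23, T2=6, T3=25, T4=3, T5=6, T6=0
Total waiting = 23 + 6 + 25 + 3 + 6 + 0 = 63

63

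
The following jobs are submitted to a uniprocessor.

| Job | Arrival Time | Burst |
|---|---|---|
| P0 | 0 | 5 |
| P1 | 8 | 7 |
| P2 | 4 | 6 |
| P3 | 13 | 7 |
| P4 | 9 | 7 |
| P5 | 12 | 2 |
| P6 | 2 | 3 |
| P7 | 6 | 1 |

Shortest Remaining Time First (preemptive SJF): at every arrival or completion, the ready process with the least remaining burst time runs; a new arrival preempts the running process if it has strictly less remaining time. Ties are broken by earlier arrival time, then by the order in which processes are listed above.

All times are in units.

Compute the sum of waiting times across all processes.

53

Gantt: | P0 0-5 | P6 5-6 | P7 6-7 | P6 7-9 | P2 9-12 | P5 12-14 | P2 14-17 | P1 17-24 | P4 24-31 | P3 31-38 |
Completion: P0=5  P1=24  P2=17  P3=38  P4=31  P5=14  P6=9  P7=7
Turnaround (C−A): P0=5  P1=16  P2=13  P3=25  P4=22  P5=2  P6=7  P7=1
Waiting = turnaround − burst: P0=0, P1=9, P2=7, P3=18, P4=15, P5=0, P6=4, P7=0
Total waiting = 0 + 9 + 7 + 18 + 15 + 0 + 4 + 0 = 53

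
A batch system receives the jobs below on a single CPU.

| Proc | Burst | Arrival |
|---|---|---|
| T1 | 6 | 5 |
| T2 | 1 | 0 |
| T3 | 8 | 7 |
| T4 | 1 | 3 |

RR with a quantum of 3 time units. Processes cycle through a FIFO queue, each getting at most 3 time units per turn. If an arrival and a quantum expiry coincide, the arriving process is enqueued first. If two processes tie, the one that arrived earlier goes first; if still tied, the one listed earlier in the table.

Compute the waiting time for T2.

Schedule: | T2 0-1 | idle 1-3 | T4 3-4 | idle 4-5 | T1 5-8 | T3 8-11 | T1 11-14 | T3 14-19 |
Completion: T1=14  T2=1  T3=19  T4=4
Waiting(T2) = turnaround − burst = 1 − 1 = 0

0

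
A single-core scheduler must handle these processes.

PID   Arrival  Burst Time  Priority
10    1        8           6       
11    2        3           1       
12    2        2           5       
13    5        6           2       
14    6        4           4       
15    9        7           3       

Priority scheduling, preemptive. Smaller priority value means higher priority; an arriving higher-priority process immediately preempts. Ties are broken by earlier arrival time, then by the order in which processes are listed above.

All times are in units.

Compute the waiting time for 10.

22

Timeline: | idle 0-1 | 10 1-2 | 11 2-5 | 13 5-11 | 15 11-18 | 14 18-22 | 12 22-24 | 10 24-31 |
Completion: 10=31  11=5  12=24  13=11  14=22  15=18
Turnaround (C−A): 10=30  11=3  12=22  13=6  14=16  15=9
Waiting(10) = turnaround − burst = 30 − 8 = 22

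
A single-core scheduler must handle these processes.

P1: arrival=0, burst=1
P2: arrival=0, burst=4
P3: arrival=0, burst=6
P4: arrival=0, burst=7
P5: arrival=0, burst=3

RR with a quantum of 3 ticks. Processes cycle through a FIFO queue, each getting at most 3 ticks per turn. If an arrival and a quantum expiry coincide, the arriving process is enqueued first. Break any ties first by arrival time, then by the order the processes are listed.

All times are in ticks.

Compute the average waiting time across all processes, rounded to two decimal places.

Timeline: | P1 0-1 | P2 1-4 | P3 4-7 | P4 7-10 | P5 10-13 | P2 13-14 | P3 14-17 | P4 17-21 |
Completion: P1=1  P2=14  P3=17  P4=21  P5=13
Turnaround (C−A): P1=1  P2=14  P3=17  P4=21  P5=13
Waiting times: P1=0, P2=10, P3=11, P4=14, P5=10
Average waiting = (0+10+11+14+10) / 5 = 45/5 = 9.00

9.00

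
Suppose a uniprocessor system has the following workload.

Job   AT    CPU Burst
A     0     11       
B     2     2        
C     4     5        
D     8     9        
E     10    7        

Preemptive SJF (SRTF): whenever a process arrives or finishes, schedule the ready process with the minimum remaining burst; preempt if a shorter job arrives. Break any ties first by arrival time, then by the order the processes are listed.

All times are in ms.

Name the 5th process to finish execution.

D

Gantt: | A 0-2 | B 2-4 | C 4-9 | A 9-10 | E 10-17 | A 17-25 | D 25-34 |
Completion: A=25  B=4  C=9  D=34  E=17
Turnaround (C−A): A=25  B=2  C=5  D=26  E=7
Finish order: B → C → E → A → D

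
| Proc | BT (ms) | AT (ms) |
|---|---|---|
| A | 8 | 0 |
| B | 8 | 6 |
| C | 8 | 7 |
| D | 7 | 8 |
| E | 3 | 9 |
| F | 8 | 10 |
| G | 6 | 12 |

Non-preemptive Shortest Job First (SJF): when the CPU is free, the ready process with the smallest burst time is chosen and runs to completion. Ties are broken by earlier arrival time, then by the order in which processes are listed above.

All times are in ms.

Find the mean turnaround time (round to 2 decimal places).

Gantt: | A 0-8 | D 8-15 | E 15-18 | G 18-24 | B 24-32 | C 32-40 | F 40-48 |
Completion: A=8  B=32  C=40  D=15  E=18  F=48  G=24
Turnaround times: A=8, B=26, C=33, D=7, E=9, F=38, G=12
Average turnaround = (8+26+33+7+9+38+12) / 7 = 133/7 = 19.00

19.00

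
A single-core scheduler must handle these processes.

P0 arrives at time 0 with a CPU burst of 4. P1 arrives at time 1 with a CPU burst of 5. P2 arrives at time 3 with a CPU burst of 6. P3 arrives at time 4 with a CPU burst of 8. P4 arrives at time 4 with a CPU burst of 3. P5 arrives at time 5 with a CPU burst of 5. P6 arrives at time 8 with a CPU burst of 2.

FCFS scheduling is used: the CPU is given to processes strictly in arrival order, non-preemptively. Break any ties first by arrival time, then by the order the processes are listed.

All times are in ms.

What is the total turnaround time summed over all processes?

116

Gantt: | P0 0-4 | P1 4-9 | P2 9-15 | P3 15-23 | P4 23-26 | P5 26-31 | P6 31-33 |
Completion: P0=4  P1=9  P2=15  P3=23  P4=26  P5=31  P6=33
Turnaround = completion − arrival: P0=4, P1=8, P2=12, P3=19, P4=22, P5=26, P6=25
Total turnaround = 4 + 8 + 12 + 19 + 22 + 26 + 25 = 116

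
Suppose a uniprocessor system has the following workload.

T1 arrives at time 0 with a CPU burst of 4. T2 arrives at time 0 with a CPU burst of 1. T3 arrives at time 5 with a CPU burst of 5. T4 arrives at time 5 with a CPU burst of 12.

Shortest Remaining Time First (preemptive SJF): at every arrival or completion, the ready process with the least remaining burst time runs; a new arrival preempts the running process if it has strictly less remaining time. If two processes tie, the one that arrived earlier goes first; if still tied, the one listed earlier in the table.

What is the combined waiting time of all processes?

Gantt: | T2 0-1 | T1 1-5 | T3 5-10 | T4 10-22 |
Completion: T1=5  T2=1  T3=10  T4=22
Waiting = turnaround − burst: T1=1, T2=0, T3=0, T4=5
Total waiting = 1 + 0 + 0 + 5 = 6

6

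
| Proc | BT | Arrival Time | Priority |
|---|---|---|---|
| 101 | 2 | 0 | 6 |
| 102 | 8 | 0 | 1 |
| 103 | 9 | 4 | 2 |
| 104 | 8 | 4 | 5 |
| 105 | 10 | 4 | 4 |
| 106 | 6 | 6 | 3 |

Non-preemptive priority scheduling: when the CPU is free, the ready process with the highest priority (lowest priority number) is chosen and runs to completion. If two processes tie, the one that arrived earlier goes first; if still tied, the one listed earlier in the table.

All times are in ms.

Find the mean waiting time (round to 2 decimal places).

Gantt: | 102 0-8 | 103 8-17 | 106 17-23 | 105 23-33 | 104 33-41 | 101 41-43 |
Completion: 101=43  102=8  103=17  104=41  105=33  106=23
Turnaround (C−A): 101=43  102=8  103=13  104=37  105=29  106=17
Waiting times: 101=41, 102=0, 103=4, 104=29, 105=19, 106=11
Average waiting = (41+0+4+29+19+11) / 6 = 104/6 = 17.33

17.33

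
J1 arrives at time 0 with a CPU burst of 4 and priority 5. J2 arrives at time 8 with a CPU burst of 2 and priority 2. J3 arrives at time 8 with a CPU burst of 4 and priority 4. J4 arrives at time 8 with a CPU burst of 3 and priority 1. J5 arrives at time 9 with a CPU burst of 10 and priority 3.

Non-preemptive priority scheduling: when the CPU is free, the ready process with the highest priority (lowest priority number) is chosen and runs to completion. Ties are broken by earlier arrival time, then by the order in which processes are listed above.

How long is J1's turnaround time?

4

Timeline: | J1 0-4 | idle 4-8 | J4 8-11 | J2 11-13 | J5 13-23 | J3 23-27 |
Completion: J1=4  J2=13  J3=27  J4=11  J5=23
Turnaround (C−A): J1=4  J2=5  J3=19  J4=3  J5=14
Turnaround(J1) = completion − arrival = 4 − 0 = 4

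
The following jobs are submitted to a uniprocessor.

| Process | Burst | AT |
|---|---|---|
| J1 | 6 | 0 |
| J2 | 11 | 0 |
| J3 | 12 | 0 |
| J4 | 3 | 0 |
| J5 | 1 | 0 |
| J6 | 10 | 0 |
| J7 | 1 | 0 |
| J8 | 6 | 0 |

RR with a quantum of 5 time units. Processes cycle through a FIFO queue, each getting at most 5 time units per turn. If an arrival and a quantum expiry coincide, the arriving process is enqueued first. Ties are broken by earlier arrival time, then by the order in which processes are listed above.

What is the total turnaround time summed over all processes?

Gantt: | J1 0-5 | J2 5-10 | J3 10-15 | J4 15-18 | J5 18-19 | J6 19-24 | J7 24-25 | J8 25-30 | J1 30-31 | J2 31-36 | J3 36-41 | J6 41-46 | J8 46-47 | J2 47-48 | J3 48-50 |
Completion: J1=31  J2=48  J3=50  J4=18  J5=19  J6=46  J7=25  J8=47
Turnaround (C−A): J1=31  J2=48  J3=50  J4=18  J5=19  J6=46  J7=25  J8=47
Turnaround = completion − arrival: J1=31, J2=48, J3=50, J4=18, J5=19, J6=46, J7=25, J8=47
Total turnaround = 31 + 48 + 50 + 18 + 19 + 46 + 25 + 47 = 284

284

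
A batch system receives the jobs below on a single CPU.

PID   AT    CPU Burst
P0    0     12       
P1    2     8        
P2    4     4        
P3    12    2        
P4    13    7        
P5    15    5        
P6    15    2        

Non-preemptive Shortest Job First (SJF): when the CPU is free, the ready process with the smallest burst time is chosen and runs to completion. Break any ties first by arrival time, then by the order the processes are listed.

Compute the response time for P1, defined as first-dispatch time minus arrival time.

Gantt: | P0 0-12 | P3 12-14 | P2 14-18 | P6 18-20 | P5 20-25 | P4 25-32 | P1 32-40 |
Completion: P0=12  P1=40  P2=18  P3=14  P4=32  P5=25  P6=20
Turnaround (C−A): P0=12  P1=38  P2=14  P3=2  P4=19  P5=10  P6=5
Response(P1) = first start − arrival = 32 − 2 = 30

30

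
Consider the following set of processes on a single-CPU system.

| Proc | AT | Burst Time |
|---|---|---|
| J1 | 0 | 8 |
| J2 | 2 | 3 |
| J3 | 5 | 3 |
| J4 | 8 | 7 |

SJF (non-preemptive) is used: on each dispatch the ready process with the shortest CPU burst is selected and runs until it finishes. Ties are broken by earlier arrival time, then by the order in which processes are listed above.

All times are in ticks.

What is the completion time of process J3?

Schedule: | J1 0-8 | J2 8-11 | J3 11-14 | J4 14-21 |
Completion: J1=8  J2=11  J3=14  J4=21

14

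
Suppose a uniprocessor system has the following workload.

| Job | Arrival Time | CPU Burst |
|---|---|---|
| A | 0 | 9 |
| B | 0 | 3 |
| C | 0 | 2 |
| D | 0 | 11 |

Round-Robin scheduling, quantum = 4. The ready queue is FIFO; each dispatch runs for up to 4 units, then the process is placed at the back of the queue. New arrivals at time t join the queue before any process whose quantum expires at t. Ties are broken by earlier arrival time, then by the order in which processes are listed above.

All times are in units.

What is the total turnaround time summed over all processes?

Schedule: | A 0-4 | B 4-7 | C 7-9 | D 9-13 | A 13-17 | D 17-21 | A 21-22 | D 22-25 |
Completion: A=22  B=7  C=9  D=25
Turnaround = completion − arrival: A=22, B=7, C=9, D=25
Total turnaround = 22 + 7 + 9 + 25 = 63

63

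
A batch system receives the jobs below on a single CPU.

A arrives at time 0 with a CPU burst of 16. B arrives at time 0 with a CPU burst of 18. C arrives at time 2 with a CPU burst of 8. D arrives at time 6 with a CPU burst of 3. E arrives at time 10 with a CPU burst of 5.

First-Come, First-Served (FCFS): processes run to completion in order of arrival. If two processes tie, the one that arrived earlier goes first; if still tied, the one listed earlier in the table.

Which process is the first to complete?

A

Schedule: | A 0-16 | B 16-34 | C 34-42 | D 42-45 | E 45-50 |
Completion: A=16  B=34  C=42  D=45  E=50
Finish order: A → B → C → D → E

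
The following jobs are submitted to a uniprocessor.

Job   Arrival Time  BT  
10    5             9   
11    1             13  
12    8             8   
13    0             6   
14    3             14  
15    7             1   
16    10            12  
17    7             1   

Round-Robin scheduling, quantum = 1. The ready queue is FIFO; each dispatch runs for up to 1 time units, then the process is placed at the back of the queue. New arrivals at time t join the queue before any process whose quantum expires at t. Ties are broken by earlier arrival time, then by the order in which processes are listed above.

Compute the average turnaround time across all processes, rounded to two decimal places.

36.75

Timeline: | 13 0-1 | 11 1-2 | 13 2-3 | 11 3-4 | 14 4-5 | 13 5-6 | 11 6-7 | 10 7-8 | 14 8-9 | 13 9-10 | 15 10-11 | 17 11-12 | 11 12-13 | 12 13-14 | 10 14-15 | 14 15-16 | 16 16-17 | 13 17-18 | 11 18-19 | 12 19-20 | 10 20-21 | 14 21-22 | 16 22-23 | 13 23-24 | 11 24-25 | 12 25-26 | 10 26-27 | 14 27-28 | 16 28-29 | 11 29-30 | 12 30-31 | 10 31-32 | 14 32-33 | 16 33-34 | 11 34-35 | 12 35-36 | 10 36-37 | 14 37-38 | 16 38-39 | 11 39-40 | 12 40-41 | 10 41-42 | 14 42-43 | 16 43-44 | 11 44-45 | 12 45-46 | 10 46-47 | 14 47-48 | 16 48-49 | 11 49-50 | 12 50-51 | 10 51-52 | 14 52-53 | 16 53-54 | 11 54-55 | 14 55-56 | 16 56-57 | 11 57-58 | 14 58-59 | 16 59-60 | 14 60-61 | 16 61-62 | 14 62-63 | 16 63-64 |
Completion: 10=52  11=58  12=51  13=24  14=63  15=11  16=64  17=12
Turnaround (C−A): 10=47  11=57  12=43  13=24  14=60  15=4  16=54  17=5
Turnaround times: 10=47, 11=57, 12=43, 13=24, 14=60, 15=4, 16=54, 17=5
Average turnaround = (47+57+43+24+60+4+54+5) / 8 = 294/8 = 36.75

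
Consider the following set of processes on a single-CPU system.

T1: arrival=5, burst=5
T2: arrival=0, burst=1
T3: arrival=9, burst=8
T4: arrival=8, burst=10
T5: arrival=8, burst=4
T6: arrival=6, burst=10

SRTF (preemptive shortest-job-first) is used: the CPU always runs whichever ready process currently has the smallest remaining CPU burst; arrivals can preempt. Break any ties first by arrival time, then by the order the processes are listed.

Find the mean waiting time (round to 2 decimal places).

Schedule: | T2 0-1 | idle 1-5 | T1 5-10 | T5 10-14 | T3 14-22 | T6 22-32 | T4 32-42 |
Completion: T1=10  T2=1  T3=22  T4=42  T5=14  T6=32
Turnaround (C−A): T1=5  T2=1  T3=13  T4=34  T5=6  T6=26
Waiting times: T1=0, T2=0, T3=5, T4=24, T5=2, T6=16
Average waiting = (0+0+5+24+2+16) / 6 = 47/6 = 7.83

7.83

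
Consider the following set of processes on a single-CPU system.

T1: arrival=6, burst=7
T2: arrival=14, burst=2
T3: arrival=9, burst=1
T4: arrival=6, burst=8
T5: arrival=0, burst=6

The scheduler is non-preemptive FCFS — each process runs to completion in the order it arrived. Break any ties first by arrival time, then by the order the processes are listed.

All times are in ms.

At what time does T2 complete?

24

Schedule: | T5 0-6 | T1 6-13 | T4 13-21 | T3 21-22 | T2 22-24 |
Completion: T1=13  T2=24  T3=22  T4=21  T5=6
Turnaround (C−A): T1=7  T2=10  T3=13  T4=15  T5=6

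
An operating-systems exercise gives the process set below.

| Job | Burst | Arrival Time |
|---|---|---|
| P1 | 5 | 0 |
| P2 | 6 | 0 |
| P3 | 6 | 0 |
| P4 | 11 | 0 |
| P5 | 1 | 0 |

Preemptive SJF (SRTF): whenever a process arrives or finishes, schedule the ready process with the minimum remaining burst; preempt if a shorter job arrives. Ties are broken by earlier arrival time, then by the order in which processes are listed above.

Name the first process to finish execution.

P5

Gantt: | P5 0-1 | P1 1-6 | P2 6-12 | P3 12-18 | P4 18-29 |
Completion: P1=6  P2=12  P3=18  P4=29  P5=1
Turnaround (C−A): P1=6  P2=12  P3=18  P4=29  P5=1
Finish order: P5 → P1 → P2 → P3 → P4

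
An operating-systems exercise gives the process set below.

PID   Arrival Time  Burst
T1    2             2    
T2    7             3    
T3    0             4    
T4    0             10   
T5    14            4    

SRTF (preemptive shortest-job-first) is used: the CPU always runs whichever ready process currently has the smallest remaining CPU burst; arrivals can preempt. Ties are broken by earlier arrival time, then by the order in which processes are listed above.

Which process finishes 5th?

T4

Timeline: | T3 0-4 | T1 4-6 | T4 6-7 | T2 7-10 | T4 10-14 | T5 14-18 | T4 18-23 |
Completion: T1=6  T2=10  T3=4  T4=23  T5=18
Turnaround (C−A): T1=4  T2=3  T3=4  T4=23  T5=4
Finish order: T3 → T1 → T2 → T5 → T4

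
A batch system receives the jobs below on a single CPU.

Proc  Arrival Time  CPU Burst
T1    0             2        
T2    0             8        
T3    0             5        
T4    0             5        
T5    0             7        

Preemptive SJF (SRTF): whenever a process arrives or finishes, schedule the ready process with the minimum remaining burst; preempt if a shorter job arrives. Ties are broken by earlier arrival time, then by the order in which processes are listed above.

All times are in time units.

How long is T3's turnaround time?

7

Schedule: | T1 0-2 | T3 2-7 | T4 7-12 | T5 12-19 | T2 19-27 |
Completion: T1=2  T2=27  T3=7  T4=12  T5=19
Turnaround (C−A): T1=2  T2=27  T3=7  T4=12  T5=19
Turnaround(T3) = completion − arrival = 7 − 0 = 7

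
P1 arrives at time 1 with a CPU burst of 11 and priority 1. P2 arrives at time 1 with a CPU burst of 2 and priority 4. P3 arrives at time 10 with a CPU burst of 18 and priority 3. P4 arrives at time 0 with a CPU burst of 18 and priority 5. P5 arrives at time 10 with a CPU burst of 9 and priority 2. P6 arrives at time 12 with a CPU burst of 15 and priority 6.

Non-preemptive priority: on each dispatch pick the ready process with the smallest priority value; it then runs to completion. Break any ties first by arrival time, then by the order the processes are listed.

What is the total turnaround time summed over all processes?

238

Schedule: | P4 0-18 | P1 18-29 | P5 29-38 | P3 38-56 | P2 56-58 | P6 58-73 |
Completion: P1=29  P2=58  P3=56  P4=18  P5=38  P6=73
Turnaround (C−A): P1=28  P2=57  P3=46  P4=18  P5=28  P6=61
Turnaround = completion − arrival: P1=28, P2=57, P3=46, P4=18, P5=28, P6=61
Total turnaround = 28 + 57 + 46 + 18 + 28 + 61 = 238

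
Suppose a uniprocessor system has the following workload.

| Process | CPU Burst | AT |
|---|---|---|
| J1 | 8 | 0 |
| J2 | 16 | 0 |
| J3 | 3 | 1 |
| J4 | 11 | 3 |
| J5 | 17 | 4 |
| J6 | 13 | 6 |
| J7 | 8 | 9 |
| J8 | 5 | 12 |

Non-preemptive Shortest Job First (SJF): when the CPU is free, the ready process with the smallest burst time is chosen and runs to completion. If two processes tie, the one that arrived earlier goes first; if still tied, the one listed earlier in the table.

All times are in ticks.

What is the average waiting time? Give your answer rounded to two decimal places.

Timeline: | J1 0-8 | J3 8-11 | J7 11-19 | J8 19-24 | J4 24-35 | J6 35-48 | J2 48-64 | J5 64-81 |
Completion: J1=8  J2=64  J3=11  J4=35  J5=81  J6=48  J7=19  J8=24
Turnaround (C−A): J1=8  J2=64  J3=10  J4=32  J5=77  J6=42  J7=10  J8=12
Waiting times: J1=0, J2=48, J3=7, J4=21, J5=60, J6=29, J7=2, J8=7
Average waiting = (0+48+7+21+60+29+2+7) / 8 = 174/8 = 21.75

21.75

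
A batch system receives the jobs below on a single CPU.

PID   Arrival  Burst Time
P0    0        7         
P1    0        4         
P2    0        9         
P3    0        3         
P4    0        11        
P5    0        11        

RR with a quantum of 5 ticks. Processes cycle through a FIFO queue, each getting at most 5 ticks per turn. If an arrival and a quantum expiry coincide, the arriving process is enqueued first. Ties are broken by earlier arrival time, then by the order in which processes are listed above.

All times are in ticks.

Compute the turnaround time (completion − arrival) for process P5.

Timeline: | P0 0-5 | P1 5-9 | P2 9-14 | P3 14-17 | P4 17-22 | P5 22-27 | P0 27-29 | P2 29-33 | P4 33-38 | P5 38-43 | P4 43-44 | P5 44-45 |
Completion: P0=29  P1=9  P2=33  P3=17  P4=44  P5=45
Turnaround (C−A): P0=29  P1=9  P2=33  P3=17  P4=44  P5=45
Turnaround(P5) = completion − arrival = 45 − 0 = 45

45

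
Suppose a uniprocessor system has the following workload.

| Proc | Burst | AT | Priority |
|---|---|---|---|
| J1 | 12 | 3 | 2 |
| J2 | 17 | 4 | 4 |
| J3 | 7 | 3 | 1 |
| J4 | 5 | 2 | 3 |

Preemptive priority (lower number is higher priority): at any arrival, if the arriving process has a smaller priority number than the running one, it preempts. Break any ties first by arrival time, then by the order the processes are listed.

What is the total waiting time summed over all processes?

Timeline: | idle 0-2 | J4 2-3 | J3 3-10 | J1 10-22 | J4 22-26 | J2 26-43 |
Completion: J1=22  J2=43  J3=10  J4=26
Turnaround (C−A): J1=19  J2=39  J3=7  J4=24
Waiting = turnaround − burst: J1=7, J2=22, J3=0, J4=19
Total waiting = 7 + 22 + 0 + 19 = 48

48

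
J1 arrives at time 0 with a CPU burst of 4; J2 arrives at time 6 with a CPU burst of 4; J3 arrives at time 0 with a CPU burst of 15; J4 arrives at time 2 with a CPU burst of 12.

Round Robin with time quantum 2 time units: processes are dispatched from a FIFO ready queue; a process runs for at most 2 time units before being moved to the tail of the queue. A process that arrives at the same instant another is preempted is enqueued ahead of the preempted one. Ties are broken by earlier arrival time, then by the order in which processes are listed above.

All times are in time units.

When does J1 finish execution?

Schedule: | J1 0-2 | J3 2-4 | J4 4-6 | J1 6-8 | J3 8-10 | J2 10-12 | J4 12-14 | J3 14-16 | J2 16-18 | J4 18-20 | J3 20-22 | J4 22-24 | J3 24-26 | J4 26-28 | J3 28-30 | J4 30-32 | J3 32-35 |
Completion: J1=8  J2=18  J3=35  J4=32
Turnaround (C−A): J1=8  J2=12  J3=35  J4=30

8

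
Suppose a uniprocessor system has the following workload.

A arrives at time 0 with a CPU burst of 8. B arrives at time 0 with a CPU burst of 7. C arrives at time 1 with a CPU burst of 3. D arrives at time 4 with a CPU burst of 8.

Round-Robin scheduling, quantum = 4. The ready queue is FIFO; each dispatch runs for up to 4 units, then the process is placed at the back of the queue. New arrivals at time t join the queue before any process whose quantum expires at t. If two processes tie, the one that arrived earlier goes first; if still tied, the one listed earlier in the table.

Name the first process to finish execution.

C

Schedule: | A 0-4 | B 4-8 | C 8-11 | D 11-15 | A 15-19 | B 19-22 | D 22-26 |
Completion: A=19  B=22  C=11  D=26
Turnaround (C−A): A=19  B=22  C=10  D=22
Finish order: C → A → B → D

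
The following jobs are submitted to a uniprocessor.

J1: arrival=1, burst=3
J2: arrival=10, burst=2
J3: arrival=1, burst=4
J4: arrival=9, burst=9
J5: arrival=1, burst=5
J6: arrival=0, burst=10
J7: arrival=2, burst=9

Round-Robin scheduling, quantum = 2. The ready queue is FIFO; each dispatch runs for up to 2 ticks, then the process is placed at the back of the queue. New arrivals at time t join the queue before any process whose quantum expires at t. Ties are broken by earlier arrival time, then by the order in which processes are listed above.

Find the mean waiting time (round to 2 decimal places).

18.57

Timeline: | J6 0-2 | J1 2-4 | J3 4-6 | J5 6-8 | J7 8-10 | J6 10-12 | J1 12-13 | J3 13-15 | J5 15-17 | J4 17-19 | J2 19-21 | J7 21-23 | J6 23-25 | J5 25-26 | J4 26-28 | J7 28-30 | J6 30-32 | J4 32-34 | J7 34-36 | J6 36-38 | J4 38-40 | J7 40-41 | J4 41-42 |
Completion: J1=13  J2=21  J3=15  J4=42  J5=26  J6=38  J7=41
Turnaround (C−A): J1=12  J2=11  J3=14  J4=33  J5=25  J6=38  J7=39
Waiting times: J1=9, J2=9, J3=10, J4=24, J5=20, J6=28, J7=30
Average waiting = (9+9+10+24+20+28+30) / 7 = 130/7 = 18.57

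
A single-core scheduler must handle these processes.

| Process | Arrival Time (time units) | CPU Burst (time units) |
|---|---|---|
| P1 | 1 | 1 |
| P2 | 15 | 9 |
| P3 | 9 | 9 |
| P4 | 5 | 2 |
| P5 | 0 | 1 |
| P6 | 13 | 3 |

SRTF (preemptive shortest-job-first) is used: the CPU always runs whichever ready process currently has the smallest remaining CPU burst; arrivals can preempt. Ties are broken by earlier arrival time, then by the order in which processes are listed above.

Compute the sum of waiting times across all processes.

9

Schedule: | P5 0-1 | P1 1-2 | idle 2-5 | P4 5-7 | idle 7-9 | P3 9-13 | P6 13-16 | P3 16-21 | P2 21-30 |
Completion: P1=2  P2=30  P3=21  P4=7  P5=1  P6=16
Waiting = turnaround − burst: P1=0, P2=6, P3=3, P4=0, P5=0, P6=0
Total waiting = 0 + 6 + 3 + 0 + 0 + 0 = 9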